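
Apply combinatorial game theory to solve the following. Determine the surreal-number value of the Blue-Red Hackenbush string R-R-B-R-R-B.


Edges (from ground): R-R-B-R-R-B
By Berlekamp's sign-expansion rule, a Blue-Red Hackenbush stalk has the value of the surreal number whose sign sequence is the edge sequence with B -> + and R -> -.
Sign sequence: --+--+
Trace the sign expansion in the surreal number tree, starting from 0:
Edge 1: R (sign -) -> bounds (-inf, 0), value = -1
Edge 2: R (sign -) -> bounds (-inf, -1), value = -2
Edge 3: B (sign +) -> bounds (-2, -1), value = -3/2
Edge 4: R (sign -) -> bounds (-2, -3/2), value = -7/4
Edge 5: R (sign -) -> bounds (-2, -7/4), value = -15/8
Edge 6: B (sign +) -> bounds (-15/8, -7/4), value = -29/16
Game value = -29/16

-29/16


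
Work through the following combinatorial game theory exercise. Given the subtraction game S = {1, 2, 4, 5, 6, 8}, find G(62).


The subtraction set is S = {1, 2, 4, 5, 6, 8}.
G(k) = mex{ G(k - s) : s in S, s <= k }. We compute iteratively: G(0) = 0.
G(1) = mex({0}) = 1
G(2) = mex({0, 1}) = 2
G(3) = mex({1, 2}) = 0
G(4) = mex({0, 2}) = 1
G(5) = mex({0, 1}) = 2
G(6) = mex({0, 1, 2}) = 3
G(7) = mex({0, 1, 2, 3}) = 4
G(8) = mex({0, 1, 2, 3, 4}) = 5
G(9) = mex({0, 1, 2, 4, 5}) = 3
G(10) = mex({1, 2, 3, 5}) = 0
G(11) = mex({0, 2, 3, 4}) = 1
G(12) = mex({0, 1, 3, 4, 5}) = 2
G(13) = mex({1, 2, 3, 4, 5}) = 0
G(14) = mex({0, 2, 3, 5}) = 1
G(15) = mex({0, 1, 3, 4}) = 2
G(16) = mex({0, 1, 2, 5}) = 3
G(17) = mex({0, 1, 2, 3}) = 4
Observe that G(10)..G(17) = 0, 1, 2, 0, 1, 2, 3, 4 repeats G(0)..G(7) = 0, 1, 2, 0, 1, 2, 3, 4.
For k >= max(S) = 8, G(k) is determined by the previous 8 values G(k-8)..G(k-1); a window of 8 consecutive values has recurred shifted by 10, so by induction G(k + 10) = G(k) for all k >= 0: the sequence is periodic from the start with period 10.
One period: G(0..9) = 0, 1, 2, 0, 1, 2, 3, 4, 5, 3.
62 mod 10 = 2, so G(62) = G(2) = 2.

2


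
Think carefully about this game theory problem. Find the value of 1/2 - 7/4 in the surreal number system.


x = 1/2, y = 7/4
Converting to common denominator: 4
x = 2/4, y = 7/4
x - y = 1/2 - 7/4 = -5/4

-5/4


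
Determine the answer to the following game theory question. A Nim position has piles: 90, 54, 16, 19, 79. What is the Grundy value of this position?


We need the XOR (exclusive or) of all pile sizes.
After XOR-ing pile 1 (size 90): 0 XOR 90 = 90
After XOR-ing pile 2 (size 54): 90 XOR 54 = 108
After XOR-ing pile 3 (size 16): 108 XOR 16 = 124
After XOR-ing pile 4 (size 19): 124 XOR 19 = 111
After XOR-ing pile 5 (size 79): 111 XOR 79 = 32
The Nim-value of this position is 32.

32


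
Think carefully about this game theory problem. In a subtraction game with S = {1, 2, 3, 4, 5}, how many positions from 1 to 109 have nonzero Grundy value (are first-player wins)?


Subtraction set S = {1, 2, 3, 4, 5}, so G(n) = n mod 6.
G(n) = 0 when n is a multiple of 6.
Multiples of 6 in [1, 109]: 18
N-positions (nonzero Grundy) = 109 - 18 = 91

91


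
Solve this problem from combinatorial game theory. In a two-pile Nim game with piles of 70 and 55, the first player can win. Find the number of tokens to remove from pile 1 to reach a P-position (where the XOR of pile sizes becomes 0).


Piles: 70 and 55
Current XOR: 70 XOR 55 = 113 (non-zero, so this is an N-position).
To make the XOR zero, we need to find a move that balances the piles.
For pile 1 (size 70): target = 70 XOR 113 = 55
We reduce pile 1 from 70 to 55.
Tokens removed: 70 - 55 = 15
Verification: 55 XOR 55 = 0

15


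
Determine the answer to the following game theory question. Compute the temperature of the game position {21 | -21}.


The game is {21 | -21}, a switch {a | b} with numbers a > b.
Cooling {a | b} by t gives {a - t | b + t}, which stops being hot when a - t = b + t, i.e. at t = (a - b)/2. So the temperature of a switch is (a - b)/2.
Temperature = (Left option - Right option) / 2
= (21 - (-21)) / 2
= 42 / 2
= 21

21


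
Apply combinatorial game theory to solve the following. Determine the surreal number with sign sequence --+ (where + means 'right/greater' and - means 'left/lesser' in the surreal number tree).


Sign expansion: --+
Rule: track bounds (lo, hi), initially (-inf, +inf). On '+', the current value becomes lo and we move to the simplest number in (value, hi): value + 1 if hi = +inf, otherwise the midpoint (value + hi)/2. On '-', the current value becomes hi and we move to value - 1 if lo = -inf, otherwise the midpoint (lo + value)/2.
Start at 0.
Step 1: sign = -, move left. Bounds: (-inf, 0). Value = -1
Step 2: sign = -, move left. Bounds: (-inf, -1). Value = -2
Step 3: sign = +, move right. Bounds: (-2, -1). Value = -3/2
The surreal number with sign expansion --+ is -3/2.

-3/2


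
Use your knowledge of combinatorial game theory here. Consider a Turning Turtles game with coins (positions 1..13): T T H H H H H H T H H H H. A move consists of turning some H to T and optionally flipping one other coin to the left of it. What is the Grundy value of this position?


Coins: T T H H H H H H T H H H H
Key fact: a single head at position k behaves exactly like a Nim heap of size k (turning it to T and optionally flipping a coin at j < k corresponds to moving the heap from k to j, or to 0), and heads combine as a disjunctive sum (two heads at the same place would cancel, matching j XOR j = 0). So the Nim-value is the XOR of the 1-indexed positions of the heads.
Face-up positions (1-indexed): [3, 4, 5, 6, 7, 8, 10, 11, 12, 13]
XOR 0 with 3: 0 XOR 3 = 3
XOR 3 with 4: 3 XOR 4 = 7
XOR 7 with 5: 7 XOR 5 = 2
XOR 2 with 6: 2 XOR 6 = 4
XOR 4 with 7: 4 XOR 7 = 3
XOR 3 with 8: 3 XOR 8 = 11
XOR 11 with 10: 11 XOR 10 = 1
XOR 1 with 11: 1 XOR 11 = 10
XOR 10 with 12: 10 XOR 12 = 6
XOR 6 with 13: 6 XOR 13 = 11
Nim-value = 11

11


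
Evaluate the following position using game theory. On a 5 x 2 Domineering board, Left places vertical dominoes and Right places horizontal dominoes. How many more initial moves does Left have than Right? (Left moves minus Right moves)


Board is 5 x 2 (rows x cols).
Left (vertical) placements: (rows-1) * cols = 4 * 2 = 8
Right (horizontal) placements: rows * (cols-1) = 5 * 1 = 5
Advantage = Left - Right = 8 - 5 = 3

3


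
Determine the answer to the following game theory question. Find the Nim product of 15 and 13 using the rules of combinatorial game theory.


Nim multiplication is bilinear over XOR: (u XOR v) * w = (u*w) XOR (v*w).
So we split each operand into its bit components and XOR the pairwise Nim products.
15 = 1 + 2 + 4 + 8 (as XOR of powers of 2).
13 = 1 + 4 + 8 (as XOR of powers of 2).
Using the standard Nim-product table on single bits:
  2*2 = 3,   2*4 = 8,   2*8 = 12,
  4*4 = 6,   4*8 = 11,  8*8 = 13,
and  1*x = x (identity), k*l = l*k (commutative).
Pairwise Nim products:
  1 * 1 = 1
  1 * 4 = 4
  1 * 8 = 8
  2 * 1 = 2
  2 * 4 = 8
  2 * 8 = 12
  4 * 1 = 4
  4 * 4 = 6
  4 * 8 = 11
  8 * 1 = 8
  8 * 4 = 11
  8 * 8 = 13
XOR them: 1 XOR 4 XOR 8 XOR 2 XOR 8 XOR 12 XOR 4 XOR 6 XOR 11 XOR 8 XOR 11 XOR 13 = 12.
Result: 15 * 13 = 12 (in Nim).

12


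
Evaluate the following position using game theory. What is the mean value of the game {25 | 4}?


Game = {25 | 4}, a switch {a | b} with numbers a > b.
Its thermograph has left wall a - t and right wall b + t, which meet at t = (a - b)/2, where both equal (a + b)/2. So the mast (mean value) is at (a + b)/2.
Mean = (25 + (4))/2 = 29/2 = 29/2

29/2


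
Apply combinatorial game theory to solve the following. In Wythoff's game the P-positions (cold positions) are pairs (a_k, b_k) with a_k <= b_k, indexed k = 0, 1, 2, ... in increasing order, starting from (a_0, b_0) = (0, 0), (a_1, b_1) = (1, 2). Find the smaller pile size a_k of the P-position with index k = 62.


By Wythoff's theorem, a_k = floor(k * phi) and b_k = floor(k * phi^2) = a_k + k, where phi = (1 + sqrt(5))/2 is the golden ratio.
phi = (1 + sqrt(5))/2 = 1.618034
k = 62
k * phi = 62 * 1.618034 = 100.318107
a_62 = floor(k * phi) = 100

100


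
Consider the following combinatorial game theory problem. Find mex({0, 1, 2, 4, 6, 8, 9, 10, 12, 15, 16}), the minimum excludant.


Set = {0, 1, 2, 4, 6, 8, 9, 10, 12, 15, 16}
0 is in the set.
1 is in the set.
2 is in the set.
3 is NOT in the set. This is the mex.
mex = 3

3


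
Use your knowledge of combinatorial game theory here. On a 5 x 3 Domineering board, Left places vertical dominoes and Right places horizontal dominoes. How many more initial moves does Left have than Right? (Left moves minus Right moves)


Board is 5 x 3 (rows x cols).
Left (vertical) placements: (rows-1) * cols = 4 * 3 = 12
Right (horizontal) placements: rows * (cols-1) = 5 * 2 = 10
Advantage = Left - Right = 12 - 10 = 2

2


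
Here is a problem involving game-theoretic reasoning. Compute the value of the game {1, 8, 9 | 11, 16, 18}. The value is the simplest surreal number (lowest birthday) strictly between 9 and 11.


Left options: {1, 8, 9}, max = 9
Right options: {11, 16, 18}, min = 11
All options are numbers and max(Left) < min(Right), so by the simplicity theorem the value is the simplest (earliest-born) number strictly between 9 and 11.
The only integer strictly between 9 and 11 is 10.
No non-integer in the interval can be simpler: if x is a non-integer in the interval, then floor(x) or ceil(x) also lies in the interval (the interval contains an integer), and both are proper prefixes of x's sign expansion, i.e. born earlier. So the game value is 10.
Game value = 10

10


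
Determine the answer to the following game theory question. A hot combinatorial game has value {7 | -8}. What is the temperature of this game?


The game is {7 | -8}, a switch {a | b} with numbers a > b.
Cooling {a | b} by t gives {a - t | b + t}, which stops being hot when a - t = b + t, i.e. at t = (a - b)/2. So the temperature of a switch is (a - b)/2.
Temperature = (Left option - Right option) / 2
= (7 - (-8)) / 2
= 15 / 2
= 15/2

15/2


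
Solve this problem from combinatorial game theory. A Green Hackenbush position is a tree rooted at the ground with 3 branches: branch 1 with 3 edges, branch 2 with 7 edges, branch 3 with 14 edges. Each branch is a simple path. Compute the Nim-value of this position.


The tree has 3 branches from the ground vertex.
In Green Hackenbush, the Nim-value of a simple path of length k is k.
Branch 1: length 3, Nim-value = 3
Branch 2: length 7, Nim-value = 7
Branch 3: length 14, Nim-value = 14
Total Nim-value = XOR of all branch values:
0 XOR 3 = 3
3 XOR 7 = 4
4 XOR 14 = 10
Nim-value of the tree = 10

10


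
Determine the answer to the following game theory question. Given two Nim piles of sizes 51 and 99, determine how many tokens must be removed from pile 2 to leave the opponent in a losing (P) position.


Piles: 51 and 99
Current XOR: 51 XOR 99 = 80 (non-zero, so this is an N-position).
To make the XOR zero, we need to find a move that balances the piles.
For pile 2 (size 99): target = 99 XOR 80 = 51
We reduce pile 2 from 99 to 51.
Tokens removed: 99 - 51 = 48
Verification: 51 XOR 51 = 0

48


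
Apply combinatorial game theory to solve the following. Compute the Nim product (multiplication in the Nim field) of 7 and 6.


Nim multiplication is bilinear over XOR: (u XOR v) * w = (u*w) XOR (v*w).
So we split each operand into its bit components and XOR the pairwise Nim products.
7 = 1 + 2 + 4 (as XOR of powers of 2).
6 = 2 + 4 (as XOR of powers of 2).
Using the standard Nim-product table on single bits:
  2*2 = 3,   2*4 = 8,   2*8 = 12,
  4*4 = 6,   4*8 = 11,  8*8 = 13,
and  1*x = x (identity), k*l = l*k (commutative).
Pairwise Nim products:
  1 * 2 = 2
  1 * 4 = 4
  2 * 2 = 3
  2 * 4 = 8
  4 * 2 = 8
  4 * 4 = 6
XOR them: 2 XOR 4 XOR 3 XOR 8 XOR 8 XOR 6 = 3.
Result: 7 * 6 = 3 (in Nim).

3


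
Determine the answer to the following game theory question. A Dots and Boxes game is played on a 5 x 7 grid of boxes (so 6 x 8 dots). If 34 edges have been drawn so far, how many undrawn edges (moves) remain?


Grid: 5 x 7 boxes, i.e. 6 rows and 8 columns of dots.
Horizontal edges: (rows + 1) * cols = 6 * 7 = 42
Vertical edges: rows * (cols + 1) = 5 * 8 = 40
Total edges: 42 + 40 = 82
Edges drawn: 34
Remaining: 82 - 34 = 48

48


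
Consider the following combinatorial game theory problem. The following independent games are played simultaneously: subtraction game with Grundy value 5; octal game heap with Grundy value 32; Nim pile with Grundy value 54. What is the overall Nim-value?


By the Sprague-Grundy theorem, the Grundy value of a sum of games is the XOR of individual Grundy values.
subtraction game: Grundy value = 5. Running XOR: 0 XOR 5 = 5
octal game heap: Grundy value = 32. Running XOR: 5 XOR 32 = 37
Nim pile: Grundy value = 54. Running XOR: 37 XOR 54 = 19
The combined Grundy value is 19.

19


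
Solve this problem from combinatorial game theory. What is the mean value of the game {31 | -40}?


Game = {31 | -40}, a switch {a | b} with numbers a > b.
Its thermograph has left wall a - t and right wall b + t, which meet at t = (a - b)/2, where both equal (a + b)/2. So the mast (mean value) is at (a + b)/2.
Mean = (31 + (-40))/2 = -9/2 = -9/2

-9/2


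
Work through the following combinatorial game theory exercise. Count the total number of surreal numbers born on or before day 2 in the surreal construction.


Day 0: {|} = 0 is born. Count = 1.
Day n: the number of surreal numbers born by day n is 2^(n+1) - 1.
By day 0: 2^1 - 1 = 1
By day 1: 2^2 - 1 = 3
By day 2: 2^3 - 1 = 7
By day 2: 7 surreal numbers.

7


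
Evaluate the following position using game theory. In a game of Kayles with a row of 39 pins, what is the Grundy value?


Kayles: a move removes 1 or 2 adjacent pins from a contiguous row.
Removing pins from a row of k leaves two independent rows (a, b) with a + b = k - 1 (one pin) or a + b = k - 2 (two pins); an end removal gives a = 0.
By Sprague-Grundy, G(k) = mex{ G(a) XOR G(b) } over all these splits. G(0) = 0.
G(1): splits (0,0):0^0=0 -> mex({0}) = 1
G(2): splits (0,1):0^1=1 (0,0):0^0=0 -> mex({0, 1}) = 2
G(3): splits (0,2):0^2=2 (1,1):1^1=0 (0,1):0^1=1 -> mex({0, 1, 2}) = 3
G(4): splits (0,3):0^3=3 (1,2):1^2=3 (0,2):0^2=2 (1,1):1^1=0 -> mex({0, 2, 3}) = 1
G(5): splits (0,4):0^1=1 (1,3):1^3=2 (2,2):2^2=0 (0,3):0^3=3 (1,2):1^2=3 -> mex({0, 1, 2, 3}) = 4
G(6) = mex({0, 1, 2, 4}) = 3
G(7) = mex({0, 1, 3, 4, 5}) = 2
G(8) = mex({0, 2, 3, 5, 6}) = 1
G(9) = mex({0, 1, 2, 3, 6, 7}) = 4
G(10) = mex({0, 1, 3, 4, 5, 7}) = 2
G(11) = mex({0, 1, 2, 3, 4, 5}) = 6
G(12) = mex({0, 1, 2, 3, 5, 6, 7}) = 4
G(13) = mex({0, 2, 3, 4, 6, 7}) = 1
G(14) = mex({0, 1, 4, 5, 6, 7}) = 2
G(15) = mex({0, 1, 2, 3, 4, 5, 6}) = 7
G(16) = mex({0, 2, 3, 5, 6, 7}) = 1
G(17) = mex({0, 1, 2, 3, 5, 6, 7}) = 4
G(18) = mex({0, 1, 2, 4, 5, 6}) = 3
G(19) = mex({0, 1, 3, 4, 5, 7}) = 2
G(20) = mex({0, 2, 3, 4, 5, 6, 7}) = 1
G(21) = mex({0, 1, 2, 3, 5, 6, 7}) = 4
G(22) = mex({0, 1, 2, 3, 4, 5, 7}) = 6
G(23) = mex({0, 1, 2, 3, 4, 5, 6}) = 7
G(24) = mex({0, 1, 2, 3, 5, 6, 7}) = 4
G(25) = mex({0, 2, 3, 4, 6, 7}) = 1
G(26) = mex({0, 1, 3, 4, 5, 6, 7}) = 2
G(27) = mex({0, 1, 2, 3, 4, 5, 6, 7}) = 8
G(28) = mex({0, 1, 2, 3, 4, 6, 7, 8}) = 5
G(29) = mex({0, 1, 2, 3, 5, 6, 7, 8, 9}) = 4
G(30) = mex({0, 1, 2, 3, 4, 5, 6, 9, 10}) = 7
G(31) = mex({0, 1, 3, 4, 5, 7, 10, 11}) = 2
G(32) = mex({0, 2, 3, 4, 5, 6, 7, 9, 11}) = 1
G(33) = mex({0, 1, 2, 3, 4, 5, 6, 7, 9, 12}) = 8
G(34) = mex({0, 1, 2, 3, 4, 5, 7, 8, 11, 12}) = 6
G(35) = mex({0, 1, 2, 3, 4, 5, 6, 8, 9, 10, 11}) = 7
G(36) = mex({0, 1, 2, 3, 5, 6, 7, 9, 10}) = 4
G(37) = mex({0, 2, 3, 4, 6, 7, 9, 10, 11, 12}) = 1
G(38) = mex({0, 1, 3, 4, 5, 6, 7, 9, 10, 11, 12}) = 2
G(39) = mex({0, 1, 2, 4, 5, 6, 7, 9, 10, 12, 14}) = 3
Therefore G(39) = 3.

3


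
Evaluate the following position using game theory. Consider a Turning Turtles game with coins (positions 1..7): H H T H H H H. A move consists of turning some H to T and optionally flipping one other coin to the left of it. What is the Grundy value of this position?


Coins: H H T H H H H
Key fact: a single head at position k behaves exactly like a Nim heap of size k (turning it to T and optionally flipping a coin at j < k corresponds to moving the heap from k to j, or to 0), and heads combine as a disjunctive sum (two heads at the same place would cancel, matching j XOR j = 0). So the Nim-value is the XOR of the 1-indexed positions of the heads.
Face-up positions (1-indexed): [1, 2, 4, 5, 6, 7]
XOR 0 with 1: 0 XOR 1 = 1
XOR 1 with 2: 1 XOR 2 = 3
XOR 3 with 4: 3 XOR 4 = 7
XOR 7 with 5: 7 XOR 5 = 2
XOR 2 with 6: 2 XOR 6 = 4
XOR 4 with 7: 4 XOR 7 = 3
Nim-value = 3

3


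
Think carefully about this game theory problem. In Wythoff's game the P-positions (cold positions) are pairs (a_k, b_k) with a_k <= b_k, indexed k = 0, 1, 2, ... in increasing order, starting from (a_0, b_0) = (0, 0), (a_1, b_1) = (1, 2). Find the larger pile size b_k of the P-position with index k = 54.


By Wythoff's theorem, a_k = floor(k * phi) and b_k = floor(k * phi^2) = a_k + k, where phi = (1 + sqrt(5))/2 is the golden ratio.
phi = (1 + sqrt(5))/2 = 1.618034
phi^2 = phi + 1 = 2.618034
k = 54
k * phi^2 = 54 * 2.618034 = 141.373835
b_54 = floor(k * phi^2) = 141 (check: a_54 + k = 87 + 54 = 141)

141


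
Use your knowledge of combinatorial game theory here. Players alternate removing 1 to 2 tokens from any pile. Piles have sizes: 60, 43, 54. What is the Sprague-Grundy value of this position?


Subtraction set: {1, 2}
For this subtraction set, G(n) = n mod 3 (period = max + 1 = 3).
Pile 1 (size 60): G(60) = 60 mod 3 = 0
Pile 2 (size 43): G(43) = 43 mod 3 = 1
Pile 3 (size 54): G(54) = 54 mod 3 = 0
Total Grundy value = XOR of all: 0 XOR 1 XOR 0 = 1

1


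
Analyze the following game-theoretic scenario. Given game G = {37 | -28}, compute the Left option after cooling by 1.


Original game: {37 | -28} (a switch {a | b} with a > b).
Cooling by t (for t below the temperature (a - b)/2 = 65/2) taxes each move by t: {a | b} cooled by t is {a - t | b + t}.
Cooling amount: t = 1
Cooled Left option: 37 - 1 = 36
Cooled Right option: -28 + 1 = -27
Cooled game: {36 | -27}
Left option = 36

36


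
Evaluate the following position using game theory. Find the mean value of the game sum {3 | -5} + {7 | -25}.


G1 = {3 | -5}, G2 = {7 | -25}
Each is a switch {a | b} with numbers a > b; its mean value is (a + b)/2, and mean value is additive over game sums: m(G1 + G2) = m(G1) + m(G2).
Mean of G1 = (3 + (-5))/2 = -2/2 = -1
Mean of G2 = (7 + (-25))/2 = -18/2 = -9
Mean of G1 + G2 = -1 + -9 = -10

-10


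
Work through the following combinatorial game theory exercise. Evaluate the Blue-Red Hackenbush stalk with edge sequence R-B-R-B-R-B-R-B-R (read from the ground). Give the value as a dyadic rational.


Edges (from ground): R-B-R-B-R-B-R-B-R
By Berlekamp's sign-expansion rule, a Blue-Red Hackenbush stalk has the value of the surreal number whose sign sequence is the edge sequence with B -> + and R -> -.
Sign sequence: -+-+-+-+-
Trace the sign expansion in the surreal number tree, starting from 0:
Edge 1: R (sign -) -> bounds (-inf, 0), value = -1
Edge 2: B (sign +) -> bounds (-1, 0), value = -1/2
Edge 3: R (sign -) -> bounds (-1, -1/2), value = -3/4
Edge 4: B (sign +) -> bounds (-3/4, -1/2), value = -5/8
Edge 5: R (sign -) -> bounds (-3/4, -5/8), value = -11/16
Edge 6: B (sign +) -> bounds (-11/16, -5/8), value = -21/32
Edge 7: R (sign -) -> bounds (-11/16, -21/32), value = -43/64
Edge 8: B (sign +) -> bounds (-43/64, -21/32), value = -85/128
Edge 9: R (sign -) -> bounds (-43/64, -85/128), value = -171/256
Game value = -171/256

-171/256


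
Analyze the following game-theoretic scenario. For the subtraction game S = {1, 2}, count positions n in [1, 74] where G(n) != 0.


Subtraction set S = {1, 2}, so G(n) = n mod 3.
G(n) = 0 when n is a multiple of 3.
Multiples of 3 in [1, 74]: 24
N-positions (nonzero Grundy) = 74 - 24 = 50

50


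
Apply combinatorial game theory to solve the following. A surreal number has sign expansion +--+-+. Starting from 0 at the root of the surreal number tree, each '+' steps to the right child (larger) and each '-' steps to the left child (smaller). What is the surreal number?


Sign expansion: +--+-+
Rule: track bounds (lo, hi), initially (-inf, +inf). On '+', the current value becomes lo and we move to the simplest number in (value, hi): value + 1 if hi = +inf, otherwise the midpoint (value + hi)/2. On '-', the current value becomes hi and we move to value - 1 if lo = -inf, otherwise the midpoint (lo + value)/2.
Start at 0.
Step 1: sign = +, move right. Bounds: (0, +inf). Value = 1
Step 2: sign = -, move left. Bounds: (0, 1). Value = 1/2
Step 3: sign = -, move left. Bounds: (0, 1/2). Value = 1/4
Step 4: sign = +, move right. Bounds: (1/4, 1/2). Value = 3/8
Step 5: sign = -, move left. Bounds: (1/4, 3/8). Value = 5/16
Step 6: sign = +, move right. Bounds: (5/16, 3/8). Value = 11/32
The surreal number with sign expansion +--+-+ is 11/32.

11/32


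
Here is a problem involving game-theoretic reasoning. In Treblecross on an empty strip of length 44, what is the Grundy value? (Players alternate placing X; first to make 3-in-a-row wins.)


Treblecross: place X on empty cells; 3-in-a-row wins.
Playing within two cells of an existing X lets the opponent win at once, so sensible play treats the cells i-2..i+2 around each X as dead. The player left with no safe cell loses, so this is a normal-play take-away game on strips of safe cells.
Placing X at cell i (0-indexed) of a strip of k safe cells leaves independent strips of sizes max(0, i-2) and max(0, k-i-3). Hence G(k) = mex{ G(max(0,i-2)) XOR G(max(0,k-i-3)) : 0 <= i < k }, with G(0) = 0.
G(1): splits (0,0):0^0=0 -> mex({0}) = 1
G(2): splits (0,0):0^0=0 -> mex({0}) = 1
G(3): splits (0,0):0^0=0 -> mex({0}) = 1
G(4): splits (0,1):0^1=1 (0,0):0^0=0 -> mex({0, 1}) = 2
G(5): splits (0,2):0^1=1 (0,1):0^1=1 (0,0):0^0=0 -> mex({0, 1}) = 2
G(6) = mex({1}) = 0
G(7) = mex({0, 1, 2}) = 3
G(8) = mex({0, 1, 2}) = 3
G(9) = mex({0, 2}) = 1
G(10) = mex({0, 2, 3}) = 1
G(11) = mex({0, 3}) = 1
G(12) = mex({1, 3}) = 0
G(13) = mex({0, 1, 2, 3}) = 4
G(14) = mex({0, 1, 2}) = 3
G(15) = mex({0, 1, 2}) = 3
G(16) = mex({0, 1, 2, 4}) = 3
G(17) = mex({0, 1, 3, 4}) = 2
G(18) = mex({0, 1, 3, 4}) = 2
G(19) = mex({0, 1, 3, 5}) = 2
G(20) = mex({0, 1, 2, 3, 5}) = 4
G(21) = mex({0, 1, 2, 3, 5}) = 4
G(22) = mex({1, 2, 6}) = 0
G(23) = mex({0, 1, 2, 3, 4, 6}) = 5
G(24) = mex({0, 1, 2, 3, 4}) = 5
G(25) = mex({0, 1, 3, 4, 7}) = 2
G(26) = mex({0, 1, 3, 4, 5, 7}) = 2
G(27) = mex({0, 1, 3, 5}) = 2
G(28) = mex({0, 1, 2, 5}) = 3
G(29) = mex({0, 1, 2, 4, 5, 6}) = 3
G(30) = mex({1, 2, 4, 6}) = 0
G(31) = mex({0, 1, 2, 3, 4, 6}) = 5
G(32) = mex({1, 2, 3, 4, 7}) = 0
G(33) = mex({0, 3, 7}) = 1
G(34) = mex({0, 2, 3, 5, 7}) = 1
G(35) = mex({0, 2, 3, 5, 6}) = 1
G(36) = mex({0, 1, 2, 5, 6}) = 3
G(37) = mex({0, 1, 2, 4, 5, 6}) = 3
G(38) = mex({0, 1, 2, 4}) = 3
G(39) = mex({0, 1, 2, 3, 4, 7}) = 5
G(40) = mex({0, 1, 2, 3, 4, 5, 7}) = 6
G(41) = mex({0, 1, 2, 3, 5, 7}) = 4
G(42) = mex({0, 1, 2, 3, 5, 6, 7}) = 4
G(43) = mex({0, 2, 3, 5, 6}) = 1
G(44) = mex({1, 2, 3, 4, 5, 6}) = 0
Therefore G(44) = 0.

0


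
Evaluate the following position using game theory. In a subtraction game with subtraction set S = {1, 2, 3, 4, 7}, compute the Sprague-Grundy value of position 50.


The subtraction set is S = {1, 2, 3, 4, 7}.
G(k) = mex{ G(k - s) : s in S, s <= k }. We compute iteratively: G(0) = 0.
G(1) = mex({0}) = 1
G(2) = mex({0, 1}) = 2
G(3) = mex({0, 1, 2}) = 3
G(4) = mex({0, 1, 2, 3}) = 4
G(5) = mex({1, 2, 3, 4}) = 0
G(6) = mex({0, 2, 3, 4}) = 1
G(7) = mex({0, 1, 3, 4}) = 2
G(8) = mex({0, 1, 2, 4}) = 3
G(9) = mex({0, 1, 2, 3}) = 4
G(10) = mex({1, 2, 3, 4}) = 0
G(11) = mex({0, 2, 3, 4}) = 1
Observe that G(5)..G(11) = 0, 1, 2, 3, 4, 0, 1 repeats G(0)..G(6) = 0, 1, 2, 3, 4, 0, 1.
For k >= max(S) = 7, G(k) is determined by the previous 7 values G(k-7)..G(k-1); a window of 7 consecutive values has recurred shifted by 5, so by induction G(k + 5) = G(k) for all k >= 0: the sequence is periodic from the start with period 5.
One period: G(0..4) = 0, 1, 2, 3, 4.
50 mod 5 = 0, so G(50) = G(0) = 0.

0


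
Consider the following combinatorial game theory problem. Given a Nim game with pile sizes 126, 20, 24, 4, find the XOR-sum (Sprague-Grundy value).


We need the XOR (exclusive or) of all pile sizes.
After XOR-ing pile 1 (size 126): 0 XOR 126 = 126
After XOR-ing pile 2 (size 20): 126 XOR 20 = 106
After XOR-ing pile 3 (size 24): 106 XOR 24 = 114
After XOR-ing pile 4 (size 4): 114 XOR 4 = 118
The Nim-value of this position is 118.

118


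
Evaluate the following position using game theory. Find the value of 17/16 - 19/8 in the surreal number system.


x = 17/16, y = 19/8
Converting to common denominator: 16
x = 17/16, y = 38/16
x - y = 17/16 - 19/8 = -21/16

-21/16


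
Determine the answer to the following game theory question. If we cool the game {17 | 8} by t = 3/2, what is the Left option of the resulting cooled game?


Original game: {17 | 8} (a switch {a | b} with a > b).
Cooling by t (for t below the temperature (a - b)/2 = 9/2) taxes each move by t: {a | b} cooled by t is {a - t | b + t}.
Cooling amount: t = 3/2
Cooled Left option: 17 - 3/2 = 31/2
Cooled Right option: 8 + 3/2 = 19/2
Cooled game: {31/2 | 19/2}
Left option = 31/2

31/2


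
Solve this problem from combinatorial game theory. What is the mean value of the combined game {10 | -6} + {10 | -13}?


G1 = {10 | -6}, G2 = {10 | -13}
Each is a switch {a | b} with numbers a > b; its mean value is (a + b)/2, and mean value is additive over game sums: m(G1 + G2) = m(G1) + m(G2).
Mean of G1 = (10 + (-6))/2 = 4/2 = 2
Mean of G2 = (10 + (-13))/2 = -3/2 = -3/2
Mean of G1 + G2 = 2 + -3/2 = 1/2

1/2


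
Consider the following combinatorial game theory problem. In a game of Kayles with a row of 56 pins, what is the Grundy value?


Kayles: a move removes 1 or 2 adjacent pins from a contiguous row.
Removing pins from a row of k leaves two independent rows (a, b) with a + b = k - 1 (one pin) or a + b = k - 2 (two pins); an end removal gives a = 0.
By Sprague-Grundy, G(k) = mex{ G(a) XOR G(b) } over all these splits. G(0) = 0.
G(1): splits (0,0):0^0=0 -> mex({0}) = 1
G(2): splits (0,1):0^1=1 (0,0):0^0=0 -> mex({0, 1}) = 2
G(3): splits (0,2):0^2=2 (1,1):1^1=0 (0,1):0^1=1 -> mex({0, 1, 2}) = 3
G(4): splits (0,3):0^3=3 (1,2):1^2=3 (0,2):0^2=2 (1,1):1^1=0 -> mex({0, 2, 3}) = 1
G(5): splits (0,4):0^1=1 (1,3):1^3=2 (2,2):2^2=0 (0,3):0^3=3 (1,2):1^2=3 -> mex({0, 1, 2, 3}) = 4
G(6) = mex({0, 1, 2, 4}) = 3
G(7) = mex({0, 1, 3, 4, 5}) = 2
G(8) = mex({0, 2, 3, 5, 6}) = 1
G(9) = mex({0, 1, 2, 3, 6, 7}) = 4
G(10) = mex({0, 1, 3, 4, 5, 7}) = 2
G(11) = mex({0, 1, 2, 3, 4, 5}) = 6
G(12) = mex({0, 1, 2, 3, 5, 6, 7}) = 4
G(13) = mex({0, 2, 3, 4, 6, 7}) = 1
G(14) = mex({0, 1, 4, 5, 6, 7}) = 2
G(15) = mex({0, 1, 2, 3, 4, 5, 6}) = 7
G(16) = mex({0, 2, 3, 5, 6, 7}) = 1
G(17) = mex({0, 1, 2, 3, 5, 6, 7}) = 4
G(18) = mex({0, 1, 2, 4, 5, 6}) = 3
G(19) = mex({0, 1, 3, 4, 5, 7}) = 2
G(20) = mex({0, 2, 3, 4, 5, 6, 7}) = 1
G(21) = mex({0, 1, 2, 3, 5, 6, 7}) = 4
G(22) = mex({0, 1, 2, 3, 4, 5, 7}) = 6
G(23) = mex({0, 1, 2, 3, 4, 5, 6}) = 7
G(24) = mex({0, 1, 2, 3, 5, 6, 7}) = 4
G(25) = mex({0, 2, 3, 4, 6, 7}) = 1
G(26) = mex({0, 1, 3, 4, 5, 6, 7}) = 2
G(27) = mex({0, 1, 2, 3, 4, 5, 6, 7}) = 8
G(28) = mex({0, 1, 2, 3, 4, 6, 7, 8}) = 5
G(29) = mex({0, 1, 2, 3, 5, 6, 7, 8, 9}) = 4
G(30) = mex({0, 1, 2, 3, 4, 5, 6, 9, 10}) = 7
G(31) = mex({0, 1, 3, 4, 5, 7, 10, 11}) = 2
G(32) = mex({0, 2, 3, 4, 5, 6, 7, 9, 11}) = 1
G(33) = mex({0, 1, 2, 3, 4, 5, 6, 7, 9, 12}) = 8
G(34) = mex({0, 1, 2, 3, 4, 5, 7, 8, 11, 12}) = 6
G(35) = mex({0, 1, 2, 3, 4, 5, 6, 8, 9, 10, 11}) = 7
G(36) = mex({0, 1, 2, 3, 5, 6, 7, 9, 10}) = 4
G(37) = mex({0, 2, 3, 4, 6, 7, 9, 10, 11, 12}) = 1
G(38) = mex({0, 1, 3, 4, 5, 6, 7, 9, 10, 11, 12}) = 2
G(39) = mex({0, 1, 2, 4, 5, 6, 7, 9, 10, 12, 14}) = 3
G(40) = mex({0, 2, 3, 4, 6, 7, 11, 12, 14}) = 1
G(41) = mex({0, 1, 2, 3, 5, 6, 7, 9, 10, 11, 12}) = 4
G(42) = mex({0, 1, 2, 3, 4, 5, 6, 9, 10}) = 7
G(43) = mex({0, 1, 3, 4, 5, 7, 9, 10, 12, 15}) = 2
G(44) = mex({0, 2, 3, 4, 5, 6, 7, 9, 10, 12, 15}) = 1
G(45) = mex({0, 1, 2, 3, 4, 5, 6, 7, 9, 10, 12, 14}) = 8
G(46) = mex({0, 1, 3, 4, 5, 7, 8, 11, 12, 14}) = 2
G(47) = mex({0, 1, 2, 3, 4, 5, 6, 8, 9, 10, 11, 12}) = 7
G(48) = mex({0, 1, 2, 3, 5, 6, 7, 9, 10}) = 4
G(49) = mex({0, 2, 3, 4, 6, 7, 9, 10, 11, 12, 15}) = 1
G(50) = mex({0, 1, 4, 5, 6, 7, 9, 11, 12, 14, 15}) = 2
G(51) = mex({0, 1, 2, 3, 4, 5, 6, 7, 9, 12, 14, 15}) = 8
G(52) = mex({0, 2, 3, 4, 5, 6, 7, 8, 11, 12, 15}) = 1
G(53) = mex({0, 1, 2, 3, 5, 6, 7, 8, 9, 10, 11, 12}) = 4
G(54) = mex({0, 1, 2, 3, 4, 5, 6, 9, 10}) = 7
G(55) = mex({0, 1, 3, 4, 5, 7, 9, 10, 11, 12}) = 2
G(56) = mex({0, 2, 3, 4, 5, 6, 7, 9, 10, 11, 12, 13, 14}) = 1
Therefore G(56) = 1.

1


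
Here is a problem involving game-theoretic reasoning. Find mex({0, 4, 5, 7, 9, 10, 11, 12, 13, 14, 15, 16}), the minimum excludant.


Set = {0, 4, 5, 7, 9, 10, 11, 12, 13, 14, 15, 16}
0 is in the set.
1 is NOT in the set. This is the mex.
mex = 1

1


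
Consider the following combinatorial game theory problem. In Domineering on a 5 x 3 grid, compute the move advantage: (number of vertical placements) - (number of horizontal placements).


Board is 5 x 3 (rows x cols).
Left (vertical) placements: (rows-1) * cols = 4 * 3 = 12
Right (horizontal) placements: rows * (cols-1) = 5 * 2 = 10
Advantage = Left - Right = 12 - 10 = 2

2


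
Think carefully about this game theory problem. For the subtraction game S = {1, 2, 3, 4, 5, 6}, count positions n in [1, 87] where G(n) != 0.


Subtraction set S = {1, 2, 3, 4, 5, 6}, so G(n) = n mod 7.
G(n) = 0 when n is a multiple of 7.
Multiples of 7 in [1, 87]: 12
N-positions (nonzero Grundy) = 87 - 12 = 75

75


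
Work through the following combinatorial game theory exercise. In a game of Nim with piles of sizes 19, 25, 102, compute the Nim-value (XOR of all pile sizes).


We need the XOR (exclusive or) of all pile sizes.
After XOR-ing pile 1 (size 19): 0 XOR 19 = 19
After XOR-ing pile 2 (size 25): 19 XOR 25 = 10
After XOR-ing pile 3 (size 102): 10 XOR 102 = 108
The Nim-value of this position is 108.

108


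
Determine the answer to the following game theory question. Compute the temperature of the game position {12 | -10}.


The game is {12 | -10}, a switch {a | b} with numbers a > b.
Cooling {a | b} by t gives {a - t | b + t}, which stops being hot when a - t = b + t, i.e. at t = (a - b)/2. So the temperature of a switch is (a - b)/2.
Temperature = (Left option - Right option) / 2
= (12 - (-10)) / 2
= 22 / 2
= 11

11


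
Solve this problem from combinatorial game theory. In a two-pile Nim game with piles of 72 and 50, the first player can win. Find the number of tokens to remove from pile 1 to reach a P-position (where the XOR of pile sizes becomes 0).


Piles: 72 and 50
Current XOR: 72 XOR 50 = 122 (non-zero, so this is an N-position).
To make the XOR zero, we need to find a move that balances the piles.
For pile 1 (size 72): target = 72 XOR 122 = 50
We reduce pile 1 from 72 to 50.
Tokens removed: 72 - 50 = 22
Verification: 50 XOR 50 = 0

22


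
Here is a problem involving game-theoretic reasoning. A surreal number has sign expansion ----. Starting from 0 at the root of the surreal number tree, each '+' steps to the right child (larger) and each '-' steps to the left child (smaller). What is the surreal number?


Sign expansion: ----
Rule: track bounds (lo, hi), initially (-inf, +inf). On '+', the current value becomes lo and we move to the simplest number in (value, hi): value + 1 if hi = +inf, otherwise the midpoint (value + hi)/2. On '-', the current value becomes hi and we move to value - 1 if lo = -inf, otherwise the midpoint (lo + value)/2.
Start at 0.
Step 1: sign = -, move left. Bounds: (-inf, 0). Value = -1
Step 2: sign = -, move left. Bounds: (-inf, -1). Value = -2
Step 3: sign = -, move left. Bounds: (-inf, -2). Value = -3
Step 4: sign = -, move left. Bounds: (-inf, -3). Value = -4
The surreal number with sign expansion ---- is -4.

-4


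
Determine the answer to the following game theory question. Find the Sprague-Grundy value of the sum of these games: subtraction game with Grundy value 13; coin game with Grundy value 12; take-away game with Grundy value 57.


By the Sprague-Grundy theorem, the Grundy value of a sum of games is the XOR of individual Grundy values.
subtraction game: Grundy value = 13. Running XOR: 0 XOR 13 = 13
coin game: Grundy value = 12. Running XOR: 13 XOR 12 = 1
take-away game: Grundy value = 57. Running XOR: 1 XOR 57 = 56
The combined Grundy value is 56.

56


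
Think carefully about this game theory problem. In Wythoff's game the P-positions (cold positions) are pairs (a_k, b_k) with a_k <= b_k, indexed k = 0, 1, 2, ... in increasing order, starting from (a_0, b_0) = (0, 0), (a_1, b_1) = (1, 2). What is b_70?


By Wythoff's theorem, a_k = floor(k * phi) and b_k = floor(k * phi^2) = a_k + k, where phi = (1 + sqrt(5))/2 is the golden ratio.
phi = (1 + sqrt(5))/2 = 1.618034
phi^2 = phi + 1 = 2.618034
k = 70
k * phi^2 = 70 * 2.618034 = 183.262379
b_70 = floor(k * phi^2) = 183 (check: a_70 + k = 113 + 70 = 183)

183


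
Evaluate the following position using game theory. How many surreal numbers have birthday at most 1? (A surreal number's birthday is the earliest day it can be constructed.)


Day 0: {|} = 0 is born. Count = 1.
Day n: the number of surreal numbers born by day n is 2^(n+1) - 1.
By day 0: 2^1 - 1 = 1
By day 1: 2^2 - 1 = 3
By day 1: 3 surreal numbers.

3


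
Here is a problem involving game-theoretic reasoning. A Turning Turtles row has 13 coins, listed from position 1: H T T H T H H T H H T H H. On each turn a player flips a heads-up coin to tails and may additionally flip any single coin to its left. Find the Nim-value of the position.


Coins: H T T H T H H T H H T H H
Key fact: a single head at position k behaves exactly like a Nim heap of size k (turning it to T and optionally flipping a coin at j < k corresponds to moving the heap from k to j, or to 0), and heads combine as a disjunctive sum (two heads at the same place would cancel, matching j XOR j = 0). So the Nim-value is the XOR of the 1-indexed positions of the heads.
Face-up positions (1-indexed): [1, 4, 6, 7, 9, 10, 12, 13]
XOR 0 with 1: 0 XOR 1 = 1
XOR 1 with 4: 1 XOR 4 = 5
XOR 5 with 6: 5 XOR 6 = 3
XOR 3 with 7: 3 XOR 7 = 4
XOR 4 with 9: 4 XOR 9 = 13
XOR 13 with 10: 13 XOR 10 = 7
XOR 7 with 12: 7 XOR 12 = 11
XOR 11 with 13: 11 XOR 13 = 6
Nim-value = 6

6


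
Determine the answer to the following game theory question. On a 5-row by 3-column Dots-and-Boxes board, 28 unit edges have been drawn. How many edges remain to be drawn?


Grid: 5 x 3 boxes, i.e. 6 rows and 4 columns of dots.
Horizontal edges: (rows + 1) * cols = 6 * 3 = 18
Vertical edges: rows * (cols + 1) = 5 * 4 = 20
Total edges: 18 + 20 = 38
Edges drawn: 28
Remaining: 38 - 28 = 10

10


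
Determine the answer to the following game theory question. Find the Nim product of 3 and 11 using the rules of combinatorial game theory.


Nim multiplication is bilinear over XOR: (u XOR v) * w = (u*w) XOR (v*w).
So we split each operand into its bit components and XOR the pairwise Nim products.
3 = 1 + 2 (as XOR of powers of 2).
11 = 1 + 2 + 8 (as XOR of powers of 2).
Using the standard Nim-product table on single bits:
  2*2 = 3,   2*4 = 8,   2*8 = 12,
  4*4 = 6,   4*8 = 11,  8*8 = 13,
and  1*x = x (identity), k*l = l*k (commutative).
Pairwise Nim products:
  1 * 1 = 1
  1 * 2 = 2
  1 * 8 = 8
  2 * 1 = 2
  2 * 2 = 3
  2 * 8 = 12
XOR them: 1 XOR 2 XOR 8 XOR 2 XOR 3 XOR 12 = 6.
Result: 3 * 11 = 6 (in Nim).

6


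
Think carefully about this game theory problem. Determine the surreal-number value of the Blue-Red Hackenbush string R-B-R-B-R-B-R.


Edges (from ground): R-B-R-B-R-B-R
By Berlekamp's sign-expansion rule, a Blue-Red Hackenbush stalk has the value of the surreal number whose sign sequence is the edge sequence with B -> + and R -> -.
Sign sequence: -+-+-+-
Trace the sign expansion in the surreal number tree, starting from 0:
Edge 1: R (sign -) -> bounds (-inf, 0), value = -1
Edge 2: B (sign +) -> bounds (-1, 0), value = -1/2
Edge 3: R (sign -) -> bounds (-1, -1/2), value = -3/4
Edge 4: B (sign +) -> bounds (-3/4, -1/2), value = -5/8
Edge 5: R (sign -) -> bounds (-3/4, -5/8), value = -11/16
Edge 6: B (sign +) -> bounds (-11/16, -5/8), value = -21/32
Edge 7: R (sign -) -> bounds (-11/16, -21/32), value = -43/64
Game value = -43/64

-43/64


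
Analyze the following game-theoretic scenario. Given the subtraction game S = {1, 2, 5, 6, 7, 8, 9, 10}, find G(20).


The subtraction set is S = {1, 2, 5, 6, 7, 8, 9, 10}.
G(k) = mex{ G(k - s) : s in S, s <= k }. We compute iteratively: G(0) = 0.
G(1) = mex({0}) = 1
G(2) = mex({0, 1}) = 2
G(3) = mex({1, 2}) = 0
G(4) = mex({0, 2}) = 1
G(5) = mex({0, 1}) = 2
G(6) = mex({0, 1, 2}) = 3
G(7) = mex({0, 1, 2, 3}) = 4
G(8) = mex({0, 1, 2, 3, 4}) = 5
G(9) = mex({0, 1, 2, 4, 5}) = 3
G(10) = mex({0, 1, 2, 3, 5}) = 4
G(11) = mex({0, 1, 2, 3, 4}) = 5
G(12) = mex({0, 1, 2, 3, 4, 5}) = 6
G(13) = mex({0, 1, 2, 3, 4, 5, 6}) = 7
G(14) = mex({1, 2, 3, 4, 5, 6, 7}) = 0
G(15) = mex({0, 2, 3, 4, 5, 7}) = 1
G(16) = mex({0, 1, 3, 4, 5}) = 2
G(17) = mex({1, 2, 3, 4, 5, 6}) = 0
G(18) = mex({0, 2, 3, 4, 5, 6, 7}) = 1
G(19) = mex({0, 1, 3, 4, 5, 6, 7}) = 2
G(20) = mex({0, 1, 2, 4, 5, 6, 7}) = 3
Therefore G(20) = 3.

3


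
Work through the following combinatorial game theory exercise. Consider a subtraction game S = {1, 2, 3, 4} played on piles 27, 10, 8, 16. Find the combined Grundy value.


Subtraction set: {1, 2, 3, 4}
For this subtraction set, G(n) = n mod 5 (period = max + 1 = 5).
Pile 1 (size 27): G(27) = 27 mod 5 = 2
Pile 2 (size 10): G(10) = 10 mod 5 = 0
Pile 3 (size 8): G(8) = 8 mod 5 = 3
Pile 4 (size 16): G(16) = 16 mod 5 = 1
Total Grundy value = XOR of all: 2 XOR 0 XOR 3 XOR 1 = 0

0


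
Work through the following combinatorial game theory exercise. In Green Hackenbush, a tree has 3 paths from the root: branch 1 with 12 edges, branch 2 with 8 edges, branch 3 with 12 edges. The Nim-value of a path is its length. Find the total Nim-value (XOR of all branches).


The tree has 3 branches from the ground vertex.
In Green Hackenbush, the Nim-value of a simple path of length k is k.
Branch 1: length 12, Nim-value = 12
Branch 2: length 8, Nim-value = 8
Branch 3: length 12, Nim-value = 12
Total Nim-value = XOR of all branch values:
0 XOR 12 = 12
12 XOR 8 = 4
4 XOR 12 = 8
Nim-value of the tree = 8

8


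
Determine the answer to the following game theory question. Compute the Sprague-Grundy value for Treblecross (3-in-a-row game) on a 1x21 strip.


Treblecross: place X on empty cells; 3-in-a-row wins.
Playing within two cells of an existing X lets the opponent win at once, so sensible play treats the cells i-2..i+2 around each X as dead. The player left with no safe cell loses, so this is a normal-play take-away game on strips of safe cells.
Placing X at cell i (0-indexed) of a strip of k safe cells leaves independent strips of sizes max(0, i-2) and max(0, k-i-3). Hence G(k) = mex{ G(max(0,i-2)) XOR G(max(0,k-i-3)) : 0 <= i < k }, with G(0) = 0.
G(1): splits (0,0):0^0=0 -> mex({0}) = 1
G(2): splits (0,0):0^0=0 -> mex({0}) = 1
G(3): splits (0,0):0^0=0 -> mex({0}) = 1
G(4): splits (0,1):0^1=1 (0,0):0^0=0 -> mex({0, 1}) = 2
G(5): splits (0,2):0^1=1 (0,1):0^1=1 (0,0):0^0=0 -> mex({0, 1}) = 2
G(6) = mex({1}) = 0
G(7) = mex({0, 1, 2}) = 3
G(8) = mex({0, 1, 2}) = 3
G(9) = mex({0, 2}) = 1
G(10) = mex({0, 2, 3}) = 1
G(11) = mex({0, 3}) = 1
G(12) = mex({1, 3}) = 0
G(13) = mex({0, 1, 2, 3}) = 4
G(14) = mex({0, 1, 2}) = 3
G(15) = mex({0, 1, 2}) = 3
G(16) = mex({0, 1, 2, 4}) = 3
G(17) = mex({0, 1, 3, 4}) = 2
G(18) = mex({0, 1, 3, 4}) = 2
G(19) = mex({0, 1, 3, 5}) = 2
G(20) = mex({0, 1, 2, 3, 5}) = 4
G(21) = mex({0, 1, 2, 3, 5}) = 4
Therefore G(21) = 4.

4


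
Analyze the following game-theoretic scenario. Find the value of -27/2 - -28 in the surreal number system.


x = -27/2, y = -28
Converting to common denominator: 2
x = -27/2, y = -56/2
x - y = -27/2 - -28 = 29/2

29/2


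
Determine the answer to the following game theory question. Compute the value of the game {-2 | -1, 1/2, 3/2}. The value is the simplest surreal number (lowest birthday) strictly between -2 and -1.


Left options: {-2}, max = -2
Right options: {-1, 1/2, 3/2}, min = -1
All options are numbers and max(Left) < min(Right), so by the simplicity theorem the value is the simplest (earliest-born) number strictly between -2 and -1.
No integer lies strictly between -2 and -1, so the value is the dyadic rational m/2^k in the interval with the smallest k (then m odd); search k = 1, 2, ...:
Denominator 2: -3/2 lies strictly between -2 and -1 -- found.
The simplest number in the interval is -3/2.
Game value = -3/2

-3/2
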